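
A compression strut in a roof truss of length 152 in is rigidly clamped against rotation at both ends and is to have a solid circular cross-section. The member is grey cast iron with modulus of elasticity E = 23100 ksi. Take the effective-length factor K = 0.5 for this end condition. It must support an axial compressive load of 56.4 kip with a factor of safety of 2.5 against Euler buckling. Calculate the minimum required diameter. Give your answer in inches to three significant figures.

d ≈ 2.92 in

Required P_cr = n·P = 2.5 × 56.4 = 141.0 kip
L_e = K·L = 0.5 × 152 = 76.00 in
Required I = P_cr·L_e²/(π²E) = 1.410×10^5 × 76.00² / (π² × 2.31×10^7) = 3.572 in⁴
Solid circle: I = πd⁴/64  ⇒  d = (64I/π)^(1/4) = (64×3.572/π)^(1/4) = 2.92 in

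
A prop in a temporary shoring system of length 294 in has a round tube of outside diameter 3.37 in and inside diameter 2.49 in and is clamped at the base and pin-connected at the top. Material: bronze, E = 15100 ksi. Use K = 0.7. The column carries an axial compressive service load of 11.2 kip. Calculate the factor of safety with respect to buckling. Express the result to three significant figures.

n ≈ 1.40

d_o = 3.37 in, d_i = 2.49 in
I = π(d_o⁴ − d_i⁴)/64 = π(3.37⁴ − 2.490⁴)/64 = 4.444 in⁴
Effective length L_e = K·L = 0.7 × 294 = 205.8 in
P_cr = π²EI / L_e² = π² × 15100×10³ × 4.444 / 205.8² = 1.564×10^4 lb
Factor of safety n = P_cr / P = 15.638 / 11.2 = 1.40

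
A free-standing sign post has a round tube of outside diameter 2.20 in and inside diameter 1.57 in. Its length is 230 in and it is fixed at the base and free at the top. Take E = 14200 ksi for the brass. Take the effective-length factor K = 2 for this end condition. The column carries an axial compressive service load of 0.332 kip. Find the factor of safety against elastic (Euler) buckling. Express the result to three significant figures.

d_o = 2.20 in, d_i = 1.57 in
I = π(d_o⁴ − d_i⁴)/64 = π(2.20⁴ − 1.570⁴)/64 = 0.8517 in⁴
Effective length L_e = K·L = 2 × 230 = 460.0 in
P_cr = π²EI / L_e² = π² × 14200×10³ × 0.8517 / 460.0² = 564.1 lb
Factor of safety n = P_cr / P = 0.56408 / 0.332 = 1.70

n ≈ 1.70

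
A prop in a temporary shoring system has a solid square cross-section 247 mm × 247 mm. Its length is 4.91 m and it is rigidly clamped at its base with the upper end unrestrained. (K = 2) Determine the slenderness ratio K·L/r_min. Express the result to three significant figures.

λ ≈ 138

I = a⁴/12 = 247⁴/12 = 3.102×10^8 mm⁴
A = 6.101×10^4 mm²;  r_min = √(I/A) = √(3.102×10^8/6.101×10^4) = 71.30 mm
L_e = K·L = 2 × 4.91 m = 9.820 m = 9820.0 mm
λ = L_e / r_min = 9820.0 / 71.30 = 138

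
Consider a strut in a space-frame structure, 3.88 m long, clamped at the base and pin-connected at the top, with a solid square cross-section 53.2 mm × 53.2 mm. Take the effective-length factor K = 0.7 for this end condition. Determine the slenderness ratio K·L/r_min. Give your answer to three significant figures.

I = a⁴/12 = 53.2⁴/12 = 6.675×10^5 mm⁴
A = 2.830×10^3 mm²;  r_min = √(I/A) = √(6.675×10^5/2.830×10^3) = 15.36 mm
L_e = K·L = 0.7 × 3.88 m = 2.716 m = 2716.0 mm
λ = L_e / r_min = 2716.0 / 15.36 = 177

λ ≈ 177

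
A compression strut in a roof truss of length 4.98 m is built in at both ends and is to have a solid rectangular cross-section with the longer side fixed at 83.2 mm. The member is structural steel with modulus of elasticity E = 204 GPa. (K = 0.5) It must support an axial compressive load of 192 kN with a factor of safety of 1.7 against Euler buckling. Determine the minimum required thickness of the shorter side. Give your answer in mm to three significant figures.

Required P_cr = n·P = 1.7 × 192 = 326.4 kN
L_e = K·L = 0.5 × 4.98 = 2.490 m
Required I = P_cr·L_e²/(π²E) = 3.264×10^5 × 2.490² / (π² × 2.04×10^11) = 1.005×10^-6 m⁴
I_req = 1.005×10^6 mm⁴
Rectangle, weak axis: I_min = h·b³/12 with h = 83.2 mm fixed  ⇒  b = (12I/h)^(1/3) = 52.5 mm

b ≈ 52.5 mm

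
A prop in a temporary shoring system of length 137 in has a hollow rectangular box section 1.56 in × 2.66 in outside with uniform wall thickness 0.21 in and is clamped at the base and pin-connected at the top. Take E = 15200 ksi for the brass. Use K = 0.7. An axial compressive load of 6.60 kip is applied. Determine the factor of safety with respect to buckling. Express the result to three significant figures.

n ≈ 1.40

Inner dimensions: h_i = 2.66 − 2×0.21 = 2.240 in, b_i = 1.56 − 2×0.21 = 1.140 in
Weak-axis I_min = (h_o·b_o³ − h_i·b_i³)/12 with b_o = 1.56, b_i = 1.140 in (shorter outer/inner sides).
I_min = (2.66×1.56³ − 2.240×1.140³)/12 = 0.5650 in⁴
Effective length L_e = K·L = 0.7 × 137 = 95.90 in
P_cr = π²EI / L_e² = π² × 15200×10³ × 0.5650 / 95.90² = 9.216×10^3 lb
Factor of safety n = P_cr / P = 9.2160 / 6.60 = 1.40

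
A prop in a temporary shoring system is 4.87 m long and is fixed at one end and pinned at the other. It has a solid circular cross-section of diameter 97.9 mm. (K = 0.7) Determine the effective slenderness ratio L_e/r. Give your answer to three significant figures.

λ ≈ 139

I = πd⁴/64 = π×97.9⁴/64 = 4.509×10^6 mm⁴
A = 7.528×10^3 mm²;  r_min = √(I/A) = √(4.509×10^6/7.528×10^3) = 24.48 mm
L_e = K·L = 0.7 × 4.87 m = 3.409 m = 3409.0 mm
λ = L_e / r_min = 3409.0 / 24.48 = 139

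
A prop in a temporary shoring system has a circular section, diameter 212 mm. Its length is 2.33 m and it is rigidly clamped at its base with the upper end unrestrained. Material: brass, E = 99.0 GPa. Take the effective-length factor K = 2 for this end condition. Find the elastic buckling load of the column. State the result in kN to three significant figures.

I = πd⁴/64 = π×212⁴/64 = 9.915×10^7 mm⁴
I = 9.915×10^7 mm⁴ = 9.915×10^-5 m⁴
Effective length L_e = K·L = 2 × 2.33 = 4.660 m
P_cr = π²EI / L_e² = π² × 99.0×10⁹ × 9.915×10^-5 / 4.660² = 4.461×10^6 N

P_cr ≈ 4460 kN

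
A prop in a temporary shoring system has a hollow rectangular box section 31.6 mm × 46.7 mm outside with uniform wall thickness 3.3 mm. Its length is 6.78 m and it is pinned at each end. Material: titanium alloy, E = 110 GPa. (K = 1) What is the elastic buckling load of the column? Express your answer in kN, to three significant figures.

Inner dimensions: h_i = 46.7 − 2×3.3 = 40.10 mm, b_i = 31.6 − 2×3.3 = 25.00 mm
Weak-axis I_min = (h_o·b_o³ − h_i·b_i³)/12 with b_o = 31.6, b_i = 25.00 mm (shorter outer/inner sides).
I_min = (46.7×31.6³ − 40.10×25.00³)/12 = 7.059×10^4 mm⁴
I = 7.059×10^4 mm⁴ = 7.059×10^-8 m⁴
Effective length L_e = K·L = 1 × 6.78 = 6.780 m
P_cr = π²EI / L_e² = π² × 110×10⁹ × 7.059×10^-8 / 6.780² = 1.667×10^3 N

P_cr ≈ 1.67 kN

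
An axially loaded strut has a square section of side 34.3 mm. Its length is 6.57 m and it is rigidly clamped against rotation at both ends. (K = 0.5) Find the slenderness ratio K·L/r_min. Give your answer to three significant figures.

I = a⁴/12 = 34.3⁴/12 = 1.153×10^5 mm⁴
A = 1.176×10^3 mm²;  r_min = √(I/A) = √(1.153×10^5/1.176×10^3) = 9.902 mm
L_e = K·L = 0.5 × 6.57 m = 3.285 m = 3285.0 mm
λ = L_e / r_min = 3285.0 / 9.902 = 332

λ ≈ 332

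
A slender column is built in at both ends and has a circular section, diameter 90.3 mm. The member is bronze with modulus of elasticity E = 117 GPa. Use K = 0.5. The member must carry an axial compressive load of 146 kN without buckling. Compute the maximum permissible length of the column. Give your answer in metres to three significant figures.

L_max ≈ 10.2 m

I = πd⁴/64 = π×90.3⁴/64 = 3.264×10^6 mm⁴
I = 3.264×10^-6 m⁴
At the buckling limit P_cr = P = 1.460×10^5 N
From P_cr = π²EI/(K·L)²:  L = (1/K)·√(π²EI/P_cr) = (1/0.5)·√(π²×1.17×10^11×3.264×10^-6/1.460×10^5)
L = 10.2 m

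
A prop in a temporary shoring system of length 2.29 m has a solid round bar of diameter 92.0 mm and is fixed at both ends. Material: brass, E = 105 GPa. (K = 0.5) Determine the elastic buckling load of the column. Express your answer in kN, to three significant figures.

P_cr ≈ 2780 kN

I = πd⁴/64 = π×92.0⁴/64 = 3.517×10^6 mm⁴
I = 3.517×10^6 mm⁴ = 3.517×10^-6 m⁴
Effective length L_e = K·L = 0.5 × 2.29 = 1.145 m
P_cr = π²EI / L_e² = π² × 105×10⁹ × 3.517×10^-6 / 1.145² = 2.780×10^6 N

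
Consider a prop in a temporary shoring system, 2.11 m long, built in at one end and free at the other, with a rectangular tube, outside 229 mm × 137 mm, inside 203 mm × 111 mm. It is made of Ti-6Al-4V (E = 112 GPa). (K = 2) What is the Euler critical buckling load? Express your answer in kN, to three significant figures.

P_cr ≈ 1610 kN

Weak-axis I_min = (h_o·b_o³ − h_i·b_i³)/12 with b_o = 137, b_i = 111.0 mm (shorter outer/inner sides).
I_min = (229×137³ − 203.0×111.0³)/12 = 2.593×10^7 mm⁴
I = 2.593×10^7 mm⁴ = 2.593×10^-5 m⁴
Effective length L_e = K·L = 2 × 2.11 = 4.220 m
P_cr = π²EI / L_e² = π² × 112×10⁹ × 2.593×10^-5 / 4.220² = 1.610×10^6 N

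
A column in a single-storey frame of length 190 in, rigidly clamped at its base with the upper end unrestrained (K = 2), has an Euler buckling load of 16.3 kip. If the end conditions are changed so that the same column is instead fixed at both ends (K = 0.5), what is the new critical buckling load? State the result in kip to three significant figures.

P_cr ≈ 261 kip

P_cr ∝ 1/K², so P_cr,new = P_cr,old × (K_old/K_new)² = 16.3 × (2/0.5)²
= 16.3 × 16.00 = 261 kip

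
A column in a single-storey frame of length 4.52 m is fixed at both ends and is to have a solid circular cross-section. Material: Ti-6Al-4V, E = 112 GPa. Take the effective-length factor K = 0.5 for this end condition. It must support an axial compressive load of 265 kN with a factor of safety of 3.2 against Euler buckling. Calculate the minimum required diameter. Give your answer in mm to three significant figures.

Required P_cr = n·P = 3.2 × 265 = 848.0 kN
L_e = K·L = 0.5 × 4.52 = 2.260 m
Required I = P_cr·L_e²/(π²E) = 8.480×10^5 × 2.260² / (π² × 1.12×10^11) = 3.918×10^-6 m⁴
I_req = 3.918×10^6 mm⁴
Solid circle: I = πd⁴/64  ⇒  d = (64I/π)^(1/4) = (64×3.918×10^6/π)^(1/4) = 94.5 mm

d ≈ 94.5 mm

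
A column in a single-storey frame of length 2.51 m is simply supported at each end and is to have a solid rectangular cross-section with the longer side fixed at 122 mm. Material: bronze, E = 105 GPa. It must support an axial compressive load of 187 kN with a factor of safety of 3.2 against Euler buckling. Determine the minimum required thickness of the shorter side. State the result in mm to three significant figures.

b ≈ 71.0 mm

Required P_cr = n·P = 3.2 × 187 = 598.4 kN
L_e = K·L = 1 × 2.51 = 2.510 m
Required I = P_cr·L_e²/(π²E) = 5.984×10^5 × 2.510² / (π² × 1.05×10^11) = 3.638×10^-6 m⁴
I_req = 3.638×10^6 mm⁴
Rectangle, weak axis: I_min = h·b³/12 with h = 122 mm fixed  ⇒  b = (12I/h)^(1/3) = 71.0 mm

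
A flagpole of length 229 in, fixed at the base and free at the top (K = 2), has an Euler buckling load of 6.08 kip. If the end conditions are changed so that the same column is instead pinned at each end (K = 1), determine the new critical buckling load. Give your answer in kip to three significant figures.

P_cr ≈ 24.3 kip

P_cr ∝ 1/K², so P_cr,new = P_cr,old × (K_old/K_new)² = 6.08 × (2/1)²
= 6.08 × 4.000 = 24.3 kip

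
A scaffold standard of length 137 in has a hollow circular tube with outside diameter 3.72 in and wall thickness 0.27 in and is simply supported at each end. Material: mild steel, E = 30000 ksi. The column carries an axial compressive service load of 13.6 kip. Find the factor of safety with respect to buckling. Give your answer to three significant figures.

Inner diameter d_i = 3.72 − 2×0.27 = 3.180 in
I = π(d_o⁴ − d_i⁴)/64 = π(3.72⁴ − 3.180⁴)/64 = 4.381 in⁴
Effective length L_e = K·L = 1 × 137 = 137.0 in
P_cr = π²EI / L_e² = π² × 30000×10³ × 4.381 / 137.0² = 6.911×10^4 lb
Factor of safety n = P_cr / P = 69.106 / 13.6 = 5.08

n ≈ 5.08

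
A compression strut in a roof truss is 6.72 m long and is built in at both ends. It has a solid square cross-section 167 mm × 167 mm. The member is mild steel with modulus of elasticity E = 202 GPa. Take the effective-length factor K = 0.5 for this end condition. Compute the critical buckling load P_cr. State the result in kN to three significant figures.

I = a⁴/12 = 167⁴/12 = 6.482×10^7 mm⁴
I = 6.482×10^7 mm⁴ = 6.482×10^-5 m⁴
Effective length L_e = K·L = 0.5 × 6.72 = 3.360 m
P_cr = π²EI / L_e² = π² × 202×10⁹ × 6.482×10^-5 / 3.360² = 1.145×10^7 N

P_cr ≈ 11400 kN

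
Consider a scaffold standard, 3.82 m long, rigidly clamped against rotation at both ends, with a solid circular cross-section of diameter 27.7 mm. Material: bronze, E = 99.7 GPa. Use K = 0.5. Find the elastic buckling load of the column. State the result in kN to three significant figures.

I = πd⁴/64 = π×27.7⁴/64 = 2.890×10^4 mm⁴
I = 2.890×10^4 mm⁴ = 2.890×10^-8 m⁴
Effective length L_e = K·L = 0.5 × 3.82 = 1.910 m
P_cr = π²EI / L_e² = π² × 99.7×10⁹ × 2.890×10^-8 / 1.910² = 7.795×10^3 N

P_cr ≈ 7.80 kN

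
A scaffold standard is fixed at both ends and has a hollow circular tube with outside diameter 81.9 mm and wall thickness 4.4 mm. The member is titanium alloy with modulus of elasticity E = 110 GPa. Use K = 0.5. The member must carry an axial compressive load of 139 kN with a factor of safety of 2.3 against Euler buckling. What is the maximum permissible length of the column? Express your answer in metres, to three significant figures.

L_max ≈ 3.31 m

Inner diameter d_i = 81.9 − 2×4.4 = 73.10 mm
I = π(d_o⁴ − d_i⁴)/64 = π(81.9⁴ − 73.10⁴)/64 = 8.069×10^5 mm⁴
I = 8.069×10^-7 m⁴
Required critical load P_cr = n·P = 2.3 × 139 = 319.7 kN = 3.197×10^5 N
From P_cr = π²EI/(K·L)²:  L = (1/K)·√(π²EI/P_cr) = (1/0.5)·√(π²×1.10×10^11×8.069×10^-7/3.197×10^5)
L = 3.31 m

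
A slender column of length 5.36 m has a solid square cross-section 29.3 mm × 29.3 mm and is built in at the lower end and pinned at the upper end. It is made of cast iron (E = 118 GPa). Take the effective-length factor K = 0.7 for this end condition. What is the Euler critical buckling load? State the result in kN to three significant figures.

I = a⁴/12 = 29.3⁴/12 = 6.142×10^4 mm⁴
I = 6.142×10^4 mm⁴ = 6.142×10^-8 m⁴
Effective length L_e = K·L = 0.7 × 5.36 = 3.752 m
P_cr = π²EI / L_e² = π² × 118×10⁹ × 6.142×10^-8 / 3.752² = 5.081×10^3 N

P_cr ≈ 5.08 kN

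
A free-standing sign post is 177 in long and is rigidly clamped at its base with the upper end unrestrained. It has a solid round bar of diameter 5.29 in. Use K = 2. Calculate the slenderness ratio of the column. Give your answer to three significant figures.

λ ≈ 268

For a solid circle r = d/4 = 5.29/4 = 1.322 in
L_e = K·L = 2 × 177 = 354.0 in
λ = L_e / r_min = 354.00 / 1.322 = 268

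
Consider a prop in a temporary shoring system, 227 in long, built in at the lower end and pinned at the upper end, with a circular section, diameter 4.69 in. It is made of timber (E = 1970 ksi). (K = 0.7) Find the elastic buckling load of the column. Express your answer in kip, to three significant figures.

I = πd⁴/64 = π×4.69⁴/64 = 23.75 in⁴
Effective length L_e = K·L = 0.7 × 227 = 158.9 in
P_cr = π²EI / L_e² = π² × 1970×10³ × 23.75 / 158.9² = 1.829×10^4 lb

P_cr ≈ 18.3 kip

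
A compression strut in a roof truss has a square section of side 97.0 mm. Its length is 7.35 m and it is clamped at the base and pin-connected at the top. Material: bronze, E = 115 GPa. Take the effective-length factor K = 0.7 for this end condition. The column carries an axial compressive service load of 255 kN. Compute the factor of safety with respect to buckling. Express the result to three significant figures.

n ≈ 1.24

I = a⁴/12 = 97.0⁴/12 = 7.377×10^6 mm⁴
I = 7.377×10^6 mm⁴ = 7.377×10^-6 m⁴
Effective length L_e = K·L = 0.7 × 7.35 = 5.145 m
P_cr = π²EI / L_e² = π² × 115×10⁹ × 7.377×10^-6 / 5.145² = 3.163×10^5 N
Factor of safety n = P_cr / P = 316.32 / 255 = 1.24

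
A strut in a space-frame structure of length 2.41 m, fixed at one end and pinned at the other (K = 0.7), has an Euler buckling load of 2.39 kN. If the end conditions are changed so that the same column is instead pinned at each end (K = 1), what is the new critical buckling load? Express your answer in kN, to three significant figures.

P_cr ≈ 1.17 kN

P_cr ∝ 1/K², so P_cr,new = P_cr,old × (K_old/K_new)² = 2.39 × (0.7/1)²
= 2.39 × 0.4900 = 1.17 kN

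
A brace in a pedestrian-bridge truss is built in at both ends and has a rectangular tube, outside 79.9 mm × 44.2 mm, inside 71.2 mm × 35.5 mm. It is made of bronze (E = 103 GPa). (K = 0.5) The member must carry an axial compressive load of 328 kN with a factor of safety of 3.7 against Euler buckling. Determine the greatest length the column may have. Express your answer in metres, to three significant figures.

Weak-axis I_min = (h_o·b_o³ − h_i·b_i³)/12 with b_o = 44.2, b_i = 35.50 mm (shorter outer/inner sides).
I_min = (79.9×44.2³ − 71.20×35.50³)/12 = 3.095×10^5 mm⁴
I = 3.095×10^-7 m⁴
Required critical load P_cr = n·P = 3.7 × 328 = 1214 kN = 1.214×10^6 N
From P_cr = π²EI/(K·L)²:  L = (1/K)·√(π²EI/P_cr) = (1/0.5)·√(π²×1.03×10^11×3.095×10^-7/1.214×10^6)
L = 1.02 m

L_max ≈ 1.02 m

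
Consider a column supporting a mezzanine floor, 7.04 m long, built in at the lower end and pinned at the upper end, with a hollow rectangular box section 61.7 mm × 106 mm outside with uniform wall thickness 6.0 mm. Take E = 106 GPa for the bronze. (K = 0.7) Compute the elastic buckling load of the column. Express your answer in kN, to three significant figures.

Inner dimensions: h_i = 106 − 2×6.0 = 94.00 mm, b_i = 61.7 − 2×6.0 = 49.70 mm
Weak-axis I_min = (h_o·b_o³ − h_i·b_i³)/12 with b_o = 61.7, b_i = 49.70 mm (shorter outer/inner sides).
I_min = (106×61.7³ − 94.00×49.70³)/12 = 1.113×10^6 mm⁴
I = 1.113×10^6 mm⁴ = 1.113×10^-6 m⁴
Effective length L_e = K·L = 0.7 × 7.04 = 4.928 m
P_cr = π²EI / L_e² = π² × 106×10⁹ × 1.113×10^-6 / 4.928² = 4.795×10^4 N

P_cr ≈ 48.0 kN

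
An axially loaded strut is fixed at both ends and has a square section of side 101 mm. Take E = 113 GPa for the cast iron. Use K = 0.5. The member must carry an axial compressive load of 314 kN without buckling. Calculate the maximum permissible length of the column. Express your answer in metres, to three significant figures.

I = a⁴/12 = 101⁴/12 = 8.672×10^6 mm⁴
I = 8.672×10^-6 m⁴
At the buckling limit P_cr = P = 3.140×10^5 N
From P_cr = π²EI/(K·L)²:  L = (1/K)·√(π²EI/P_cr) = (1/0.5)·√(π²×1.13×10^11×8.672×10^-6/3.140×10^5)
L = 11.1 m

L_max ≈ 11.1 m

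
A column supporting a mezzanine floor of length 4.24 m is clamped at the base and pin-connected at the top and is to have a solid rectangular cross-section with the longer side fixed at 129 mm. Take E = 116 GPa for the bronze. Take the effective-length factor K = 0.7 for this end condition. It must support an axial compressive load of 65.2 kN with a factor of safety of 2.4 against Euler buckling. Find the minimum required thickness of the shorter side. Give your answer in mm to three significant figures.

b ≈ 48.2 mm

Required P_cr = n·P = 2.4 × 65.2 = 156.5 kN
L_e = K·L = 0.7 × 4.24 = 2.968 m
Required I = P_cr·L_e²/(π²E) = 1.565×10^5 × 2.968² / (π² × 1.16×10^11) = 1.204×10^-6 m⁴
I_req = 1.204×10^6 mm⁴
Rectangle, weak axis: I_min = h·b³/12 with h = 129 mm fixed  ⇒  b = (12I/h)^(1/3) = 48.2 mm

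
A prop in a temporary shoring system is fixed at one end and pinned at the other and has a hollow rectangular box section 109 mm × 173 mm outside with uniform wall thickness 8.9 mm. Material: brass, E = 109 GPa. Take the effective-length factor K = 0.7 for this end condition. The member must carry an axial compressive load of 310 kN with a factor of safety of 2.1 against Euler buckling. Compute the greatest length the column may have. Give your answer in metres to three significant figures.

L_max ≈ 5.47 m

Inner dimensions: h_i = 173 − 2×8.9 = 155.2 mm, b_i = 109 − 2×8.9 = 91.20 mm
Weak-axis I_min = (h_o·b_o³ − h_i·b_i³)/12 with b_o = 109, b_i = 91.20 mm (shorter outer/inner sides).
I_min = (173×109³ − 155.2×91.20³)/12 = 8.859×10^6 mm⁴
I = 8.859×10^-6 m⁴
Required critical load P_cr = n·P = 2.1 × 310 = 651.0 kN = 6.510×10^5 N
From P_cr = π²EI/(K·L)²:  L = (1/K)·√(π²EI/P_cr) = (1/0.7)·√(π²×1.09×10^11×8.859×10^-6/6.510×10^5)
L = 5.47 m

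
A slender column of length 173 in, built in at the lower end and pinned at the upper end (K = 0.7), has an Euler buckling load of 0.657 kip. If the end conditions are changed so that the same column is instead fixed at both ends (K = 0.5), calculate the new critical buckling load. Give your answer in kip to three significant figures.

P_cr ≈ 1.29 kip

P_cr ∝ 1/K², so P_cr,new = P_cr,old × (K_old/K_new)² = 0.657 × (0.7/0.5)²
= 0.657 × 1.960 = 1.29 kip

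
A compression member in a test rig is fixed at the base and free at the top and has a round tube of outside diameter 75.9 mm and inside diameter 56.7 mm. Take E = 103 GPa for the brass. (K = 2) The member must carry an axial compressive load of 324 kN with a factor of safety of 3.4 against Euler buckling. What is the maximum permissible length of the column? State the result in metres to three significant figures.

d_o = 75.9 mm, d_i = 56.7 mm
I = π(d_o⁴ − d_i⁴)/64 = π(75.9⁴ − 56.70⁴)/64 = 1.122×10^6 mm⁴
I = 1.122×10^-6 m⁴
Required critical load P_cr = n·P = 3.4 × 324 = 1102 kN = 1.102×10^6 N
From P_cr = π²EI/(K·L)²:  L = (1/K)·√(π²EI/P_cr) = (1/2)·√(π²×1.03×10^11×1.122×10^-6/1.102×10^6)
L = 0.509 m

L_max ≈ 0.509 m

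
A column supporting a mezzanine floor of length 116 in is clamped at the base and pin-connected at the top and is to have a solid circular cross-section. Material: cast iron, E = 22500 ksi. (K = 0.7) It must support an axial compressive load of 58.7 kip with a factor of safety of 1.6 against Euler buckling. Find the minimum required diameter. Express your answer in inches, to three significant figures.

d ≈ 2.75 in

Required P_cr = n·P = 1.6 × 58.7 = 93.92 kip
L_e = K·L = 0.7 × 116 = 81.20 in
Required I = P_cr·L_e²/(π²E) = 9.392×10^4 × 81.20² / (π² × 2.25×10^7) = 2.789 in⁴
Solid circle: I = πd⁴/64  ⇒  d = (64I/π)^(1/4) = (64×2.789/π)^(1/4) = 2.75 in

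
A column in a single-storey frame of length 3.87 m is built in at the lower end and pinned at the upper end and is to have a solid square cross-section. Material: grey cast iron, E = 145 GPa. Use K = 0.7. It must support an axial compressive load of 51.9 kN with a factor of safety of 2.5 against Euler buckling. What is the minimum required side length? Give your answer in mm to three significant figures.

Required P_cr = n·P = 2.5 × 51.9 = 129.8 kN
L_e = K·L = 0.7 × 3.87 = 2.709 m
Required I = P_cr·L_e²/(π²E) = 1.298×10^5 × 2.709² / (π² × 1.45×10^11) = 6.654×10^-7 m⁴
I_req = 6.654×10^5 mm⁴
Solid square: I = a⁴/12  ⇒  a = (12I)^(1/4) = (12×6.654×10^5)^(1/4) = 53.2 mm

a ≈ 53.2 mm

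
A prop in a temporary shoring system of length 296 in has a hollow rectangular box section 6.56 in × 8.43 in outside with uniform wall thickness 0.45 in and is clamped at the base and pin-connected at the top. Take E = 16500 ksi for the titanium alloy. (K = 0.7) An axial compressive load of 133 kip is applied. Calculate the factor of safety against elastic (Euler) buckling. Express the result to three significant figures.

Inner dimensions: h_i = 8.43 − 2×0.45 = 7.530 in, b_i = 6.56 − 2×0.45 = 5.660 in
Weak-axis I_min = (h_o·b_o³ − h_i·b_i³)/12 with b_o = 6.56, b_i = 5.660 in (shorter outer/inner sides).
I_min = (8.43×6.56³ − 7.530×5.660³)/12 = 84.54 in⁴
Effective length L_e = K·L = 0.7 × 296 = 207.2 in
P_cr = π²EI / L_e² = π² × 16500×10³ × 84.54 / 207.2² = 3.207×10^5 lb
Factor of safety n = P_cr / P = 320.66 / 133 = 2.41

n ≈ 2.41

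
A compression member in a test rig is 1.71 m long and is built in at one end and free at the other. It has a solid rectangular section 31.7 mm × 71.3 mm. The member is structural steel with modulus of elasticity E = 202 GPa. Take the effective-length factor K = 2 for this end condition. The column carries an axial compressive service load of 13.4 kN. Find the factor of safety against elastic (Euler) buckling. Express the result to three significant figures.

Buckling occurs about the weak axis: I_min = h·b³/12 with b = 31.7 mm (the shorter side).
I_min = 71.3×31.7³/12 = 1.893×10^5 mm⁴
I = 1.893×10^5 mm⁴ = 1.893×10^-7 m⁴
Effective length L_e = K·L = 2 × 1.71 = 3.420 m
P_cr = π²EI / L_e² = π² × 202×10⁹ × 1.893×10^-7 / 3.420² = 3.226×10^4 N
Factor of safety n = P_cr / P = 32.262 / 13.4 = 2.41

n ≈ 2.41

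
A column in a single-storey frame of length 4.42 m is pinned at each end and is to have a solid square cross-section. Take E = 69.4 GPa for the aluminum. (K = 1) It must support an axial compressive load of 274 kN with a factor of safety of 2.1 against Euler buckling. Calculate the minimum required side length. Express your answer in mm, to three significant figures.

Required P_cr = n·P = 2.1 × 274 = 575.4 kN
L_e = K·L = 1 × 4.42 = 4.420 m
Required I = P_cr·L_e²/(π²E) = 5.754×10^5 × 4.420² / (π² × 6.94×10^10) = 1.641×10^-5 m⁴
I_req = 1.641×10^7 mm⁴
Solid square: I = a⁴/12  ⇒  a = (12I)^(1/4) = (12×1.641×10^7)^(1/4) = 118 mm

a ≈ 118 mm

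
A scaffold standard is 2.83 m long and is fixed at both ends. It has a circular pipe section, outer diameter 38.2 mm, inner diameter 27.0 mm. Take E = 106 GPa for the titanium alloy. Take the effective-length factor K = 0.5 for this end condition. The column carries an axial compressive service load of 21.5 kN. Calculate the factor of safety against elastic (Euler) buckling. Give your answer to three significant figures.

n ≈ 1.91

d_o = 38.2 mm, d_i = 27.0 mm
I = π(d_o⁴ − d_i⁴)/64 = π(38.2⁴ − 27.00⁴)/64 = 7.844×10^4 mm⁴
I = 7.844×10^4 mm⁴ = 7.844×10^-8 m⁴
Effective length L_e = K·L = 0.5 × 2.83 = 1.415 m
P_cr = π²EI / L_e² = π² × 106×10⁹ × 7.844×10^-8 / 1.415² = 4.098×10^4 N
Factor of safety n = P_cr / P = 40.985 / 21.5 = 1.91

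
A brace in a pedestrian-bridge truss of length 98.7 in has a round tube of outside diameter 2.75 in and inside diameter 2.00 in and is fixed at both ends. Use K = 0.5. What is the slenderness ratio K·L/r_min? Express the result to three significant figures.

d_o = 2.75 in, d_i = 2.00 in
I = π(d_o⁴ − d_i⁴)/64 = π(2.75⁴ − 2.000⁴)/64 = 2.022 in⁴
A = 2.798 in²;  r_min = √(I/A) = √(2.022/2.798) = 0.8501 in
L_e = K·L = 0.5 × 98.7 = 49.35 in
λ = L_e / r_min = 49.350 / 0.8501 = 58.1

λ ≈ 58.1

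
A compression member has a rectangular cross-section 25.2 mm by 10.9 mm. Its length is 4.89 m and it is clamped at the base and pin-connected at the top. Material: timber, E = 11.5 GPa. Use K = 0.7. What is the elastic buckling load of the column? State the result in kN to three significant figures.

Buckling occurs about the weak axis: I_min = h·b³/12 with b = 10.9 mm (the shorter side).
I_min = 25.2×10.9³/12 = 2.720×10^3 mm⁴
I = 2.720×10^3 mm⁴ = 2.720×10^-9 m⁴
Effective length L_e = K·L = 0.7 × 4.89 = 3.423 m
P_cr = π²EI / L_e² = π² × 11.5×10⁹ × 2.720×10^-9 / 3.423² = 26.34 N

P_cr ≈ 0.0263 kN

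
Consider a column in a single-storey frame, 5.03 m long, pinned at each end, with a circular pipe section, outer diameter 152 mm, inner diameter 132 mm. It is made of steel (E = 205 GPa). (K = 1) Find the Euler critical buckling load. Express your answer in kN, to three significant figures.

d_o = 152 mm, d_i = 132 mm
I = π(d_o⁴ − d_i⁴)/64 = π(152⁴ − 132.0⁴)/64 = 1.130×10^7 mm⁴
I = 1.130×10^7 mm⁴ = 1.130×10^-5 m⁴
Effective length L_e = K·L = 1 × 5.03 = 5.030 m
P_cr = π²EI / L_e² = π² × 205×10⁹ × 1.130×10^-5 / 5.030² = 9.036×10^5 N

P_cr ≈ 904 kN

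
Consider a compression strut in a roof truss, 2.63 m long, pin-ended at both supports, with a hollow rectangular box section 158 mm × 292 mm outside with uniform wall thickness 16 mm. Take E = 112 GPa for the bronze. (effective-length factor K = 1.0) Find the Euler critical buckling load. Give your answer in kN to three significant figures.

P_cr ≈ 8410 kN

Inner dimensions: h_i = 292 − 2×16 = 260.0 mm, b_i = 158 − 2×16 = 126.0 mm
Weak-axis I_min = (h_o·b_o³ − h_i·b_i³)/12 with b_o = 158, b_i = 126.0 mm (shorter outer/inner sides).
I_min = (292×158³ − 260.0×126.0³)/12 = 5.264×10^7 mm⁴
I = 5.264×10^7 mm⁴ = 5.264×10^-5 m⁴
Effective length L_e = K·L = 1 × 2.63 = 2.630 m
P_cr = π²EI / L_e² = π² × 112×10⁹ × 5.264×10^-5 / 2.630² = 8.412×10^6 N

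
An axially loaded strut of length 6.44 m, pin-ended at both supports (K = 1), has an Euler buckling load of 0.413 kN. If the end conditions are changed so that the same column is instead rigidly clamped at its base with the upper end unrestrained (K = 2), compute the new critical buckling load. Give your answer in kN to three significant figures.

P_cr ∝ 1/K², so P_cr,new = P_cr,old × (K_old/K_new)² = 0.413 × (1/2)²
= 0.413 × 0.2500 = 0.103 kN

P_cr ≈ 0.103 kN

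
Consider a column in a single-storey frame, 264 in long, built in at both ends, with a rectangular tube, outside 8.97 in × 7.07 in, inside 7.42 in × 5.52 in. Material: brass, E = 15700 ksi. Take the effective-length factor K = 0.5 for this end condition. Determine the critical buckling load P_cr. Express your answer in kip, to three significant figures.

Weak-axis I_min = (h_o·b_o³ − h_i·b_i³)/12 with b_o = 7.07, b_i = 5.520 in (shorter outer/inner sides).
I_min = (8.97×7.07³ − 7.420×5.520³)/12 = 160.2 in⁴
Effective length L_e = K·L = 0.5 × 264 = 132.0 in
P_cr = π²EI / L_e² = π² × 15700×10³ × 160.2 / 132.0² = 1.424×10^6 lb

P_cr ≈ 1420 kip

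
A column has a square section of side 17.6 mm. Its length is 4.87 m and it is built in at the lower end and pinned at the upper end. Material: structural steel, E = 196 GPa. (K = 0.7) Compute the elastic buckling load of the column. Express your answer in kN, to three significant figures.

I = a⁴/12 = 17.6⁴/12 = 7.996×10^3 mm⁴
I = 7.996×10^3 mm⁴ = 7.996×10^-9 m⁴
Effective length L_e = K·L = 0.7 × 4.87 = 3.409 m
P_cr = π²EI / L_e² = π² × 196×10⁹ × 7.996×10^-9 / 3.409² = 1.331×10^3 N

P_cr ≈ 1.33 kN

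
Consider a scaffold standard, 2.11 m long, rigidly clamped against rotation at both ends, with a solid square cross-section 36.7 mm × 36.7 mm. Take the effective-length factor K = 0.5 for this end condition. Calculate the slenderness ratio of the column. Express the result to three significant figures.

For a square r = a/√12 = 36.7/√12 = 10.59 mm
L_e = K·L = 0.5 × 2.11 m = 1.055 m = 1055.0 mm
λ = L_e / r_min = 1055.0 / 10.59 = 99.6

λ ≈ 99.6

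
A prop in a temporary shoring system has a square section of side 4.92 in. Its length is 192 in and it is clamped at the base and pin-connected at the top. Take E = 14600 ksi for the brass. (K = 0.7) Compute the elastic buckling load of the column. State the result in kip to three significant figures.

I = a⁴/12 = 4.92⁴/12 = 48.83 in⁴
Effective length L_e = K·L = 0.7 × 192 = 134.4 in
P_cr = π²EI / L_e² = π² × 14600×10³ × 48.83 / 134.4² = 3.895×10^5 lb

P_cr ≈ 390 kip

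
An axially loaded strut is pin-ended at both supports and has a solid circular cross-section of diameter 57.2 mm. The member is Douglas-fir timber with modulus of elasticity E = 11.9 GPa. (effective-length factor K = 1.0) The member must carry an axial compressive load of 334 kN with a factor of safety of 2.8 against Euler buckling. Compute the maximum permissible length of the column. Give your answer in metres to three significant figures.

I = πd⁴/64 = π×57.2⁴/64 = 5.255×10^5 mm⁴
I = 5.255×10^-7 m⁴
Required critical load P_cr = n·P = 2.8 × 334 = 935.2 kN = 9.352×10^5 N
From P_cr = π²EI/(K·L)²:  L = (1/K)·√(π²EI/P_cr) = (1/1)·√(π²×1.19×10^10×5.255×10^-7/9.352×10^5)
L = 0.257 m

L_max ≈ 0.257 m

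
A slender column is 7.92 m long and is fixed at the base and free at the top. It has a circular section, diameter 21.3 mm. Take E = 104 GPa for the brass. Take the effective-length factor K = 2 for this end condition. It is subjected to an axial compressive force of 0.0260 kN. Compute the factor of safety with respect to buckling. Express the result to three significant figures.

n ≈ 1.59

I = πd⁴/64 = π×21.3⁴/64 = 1.010×10^4 mm⁴
I = 1.010×10^4 mm⁴ = 1.010×10^-8 m⁴
Effective length L_e = K·L = 2 × 7.92 = 15.84 m
P_cr = π²EI / L_e² = π² × 104×10⁹ × 1.010×10^-8 / 15.84² = 41.33 N
Factor of safety n = P_cr / P = 0.041334 / 0.0260 = 1.59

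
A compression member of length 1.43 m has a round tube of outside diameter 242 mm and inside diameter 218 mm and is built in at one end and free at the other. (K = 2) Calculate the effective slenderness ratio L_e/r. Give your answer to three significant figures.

d_o = 242 mm, d_i = 218 mm
I = π(d_o⁴ − d_i⁴)/64 = π(242⁴ − 218.0⁴)/64 = 5.749×10^7 mm⁴
A = 8.671×10^3 mm²;  r_min = √(I/A) = √(5.749×10^7/8.671×10^3) = 81.43 mm
L_e = K·L = 2 × 1.43 m = 2.860 m = 2860.0 mm
λ = L_e / r_min = 2860.0 / 81.43 = 35.1

λ ≈ 35.1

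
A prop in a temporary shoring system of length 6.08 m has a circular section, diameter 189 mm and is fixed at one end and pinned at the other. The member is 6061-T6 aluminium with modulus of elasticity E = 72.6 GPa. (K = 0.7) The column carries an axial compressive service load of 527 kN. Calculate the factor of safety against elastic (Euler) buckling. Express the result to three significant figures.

I = πd⁴/64 = π×189⁴/64 = 6.264×10^7 mm⁴
I = 6.264×10^7 mm⁴ = 6.264×10^-5 m⁴
Effective length L_e = K·L = 0.7 × 6.08 = 4.256 m
P_cr = π²EI / L_e² = π² × 72.6×10⁹ × 6.264×10^-5 / 4.256² = 2.478×10^6 N
Factor of safety n = P_cr / P = 2477.7 / 527 = 4.70

n ≈ 4.70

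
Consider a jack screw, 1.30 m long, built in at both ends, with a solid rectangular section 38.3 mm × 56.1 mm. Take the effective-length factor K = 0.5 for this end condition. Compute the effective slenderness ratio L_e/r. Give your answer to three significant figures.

For a rectangle r_min = b/√12 = 38.3/√12 = 11.06 mm
L_e = K·L = 0.5 × 1.30 m = 0.6500 m = 650.00 mm
λ = L_e / r_min = 650.00 / 11.06 = 58.8

λ ≈ 58.8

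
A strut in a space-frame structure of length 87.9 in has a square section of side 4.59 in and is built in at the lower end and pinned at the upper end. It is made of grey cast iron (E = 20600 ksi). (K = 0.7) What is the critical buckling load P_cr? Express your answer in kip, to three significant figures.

I = a⁴/12 = 4.59⁴/12 = 36.99 in⁴
Effective length L_e = K·L = 0.7 × 87.9 = 61.53 in
P_cr = π²EI / L_e² = π² × 20600×10³ × 36.99 / 61.53² = 1.986×10^6 lb

P_cr ≈ 1990 kip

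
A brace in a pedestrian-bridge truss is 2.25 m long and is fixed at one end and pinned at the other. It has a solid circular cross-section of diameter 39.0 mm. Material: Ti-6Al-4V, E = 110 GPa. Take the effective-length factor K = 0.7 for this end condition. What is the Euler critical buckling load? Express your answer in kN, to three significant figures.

P_cr ≈ 49.7 kN

I = πd⁴/64 = π×39.0⁴/64 = 1.136×10^5 mm⁴
I = 1.136×10^5 mm⁴ = 1.136×10^-7 m⁴
Effective length L_e = K·L = 0.7 × 2.25 = 1.575 m
P_cr = π²EI / L_e² = π² × 110×10⁹ × 1.136×10^-7 / 1.575² = 4.970×10^4 N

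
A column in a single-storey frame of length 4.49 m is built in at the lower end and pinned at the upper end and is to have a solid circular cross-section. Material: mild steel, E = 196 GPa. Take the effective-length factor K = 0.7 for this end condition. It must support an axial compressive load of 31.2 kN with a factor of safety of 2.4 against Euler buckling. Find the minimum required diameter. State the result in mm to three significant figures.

d ≈ 52.8 mm

Required P_cr = n·P = 2.4 × 31.2 = 74.88 kN
L_e = K·L = 0.7 × 4.49 = 3.143 m
Required I = P_cr·L_e²/(π²E) = 7.488×10^4 × 3.143² / (π² × 1.96×10^11) = 3.824×10^-7 m⁴
I_req = 3.824×10^5 mm⁴
Solid circle: I = πd⁴/64  ⇒  d = (64I/π)^(1/4) = (64×3.824×10^5/π)^(1/4) = 52.8 mm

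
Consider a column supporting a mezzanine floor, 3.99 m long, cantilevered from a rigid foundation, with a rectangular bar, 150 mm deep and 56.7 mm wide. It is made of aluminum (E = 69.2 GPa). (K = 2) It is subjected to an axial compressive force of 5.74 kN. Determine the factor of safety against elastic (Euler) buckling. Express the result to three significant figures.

n ≈ 4.26

Buckling occurs about the weak axis: I_min = h·b³/12 with b = 56.7 mm (the shorter side).
I_min = 150×56.7³/12 = 2.279×10^6 mm⁴
I = 2.279×10^6 mm⁴ = 2.279×10^-6 m⁴
Effective length L_e = K·L = 2 × 3.99 = 7.980 m
P_cr = π²EI / L_e² = π² × 69.2×10⁹ × 2.279×10^-6 / 7.980² = 2.444×10^4 N
Factor of safety n = P_cr / P = 24.438 / 5.74 = 4.26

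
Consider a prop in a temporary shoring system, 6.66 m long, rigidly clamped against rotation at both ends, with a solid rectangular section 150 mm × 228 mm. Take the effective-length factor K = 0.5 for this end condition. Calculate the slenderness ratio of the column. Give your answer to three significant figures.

λ ≈ 76.9

Buckling occurs about the weak axis: I_min = h·b³/12 with b = 150 mm (the shorter side).
I_min = 228×150³/12 = 6.412×10^7 mm⁴
A = 3.420×10^4 mm²;  r_min = √(I/A) = √(6.412×10^7/3.420×10^4) = 43.30 mm
L_e = K·L = 0.5 × 6.66 m = 3.330 m = 3330.0 mm
λ = L_e / r_min = 3330.0 / 43.30 = 76.9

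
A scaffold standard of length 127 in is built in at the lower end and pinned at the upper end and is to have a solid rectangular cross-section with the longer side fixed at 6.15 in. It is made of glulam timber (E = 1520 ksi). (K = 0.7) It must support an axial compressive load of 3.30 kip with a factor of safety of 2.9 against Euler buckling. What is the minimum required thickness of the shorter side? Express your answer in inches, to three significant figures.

b ≈ 2.14 in

Required P_cr = n·P = 2.9 × 3.30 = 9.570 kip
L_e = K·L = 0.7 × 127 = 88.90 in
Required I = P_cr·L_e²/(π²E) = 9.570×10^3 × 88.90² / (π² × 1.52×10^6) = 5.042 in⁴
Rectangle, weak axis: I_min = h·b³/12 with h = 6.15 in fixed  ⇒  b = (12I/h)^(1/3) = 2.14 in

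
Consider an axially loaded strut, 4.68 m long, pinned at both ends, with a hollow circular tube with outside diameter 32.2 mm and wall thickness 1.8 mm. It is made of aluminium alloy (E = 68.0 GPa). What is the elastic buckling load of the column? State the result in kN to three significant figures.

Inner diameter d_i = 32.2 − 2×1.8 = 28.60 mm
I = π(d_o⁴ − d_i⁴)/64 = π(32.2⁴ − 28.60⁴)/64 = 1.993×10^4 mm⁴
I = 1.993×10^4 mm⁴ = 1.993×10^-8 m⁴
Effective length L_e = K·L = 1 × 4.68 = 4.680 m
P_cr = π²EI / L_e² = π² × 68.0×10⁹ × 1.993×10^-8 / 4.680² = 610.6 N

P_cr ≈ 0.611 kN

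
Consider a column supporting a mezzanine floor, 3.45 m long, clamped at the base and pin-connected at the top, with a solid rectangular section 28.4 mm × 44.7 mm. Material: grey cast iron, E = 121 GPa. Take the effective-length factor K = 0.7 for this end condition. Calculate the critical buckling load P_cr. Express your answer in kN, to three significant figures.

Buckling occurs about the weak axis: I_min = h·b³/12 with b = 28.4 mm (the shorter side).
I_min = 44.7×28.4³/12 = 8.533×10^4 mm⁴
I = 8.533×10^4 mm⁴ = 8.533×10^-8 m⁴
Effective length L_e = K·L = 0.7 × 3.45 = 2.415 m
P_cr = π²EI / L_e² = π² × 121×10⁹ × 8.533×10^-8 / 2.415² = 1.747×10^4 N

P_cr ≈ 17.5 kN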